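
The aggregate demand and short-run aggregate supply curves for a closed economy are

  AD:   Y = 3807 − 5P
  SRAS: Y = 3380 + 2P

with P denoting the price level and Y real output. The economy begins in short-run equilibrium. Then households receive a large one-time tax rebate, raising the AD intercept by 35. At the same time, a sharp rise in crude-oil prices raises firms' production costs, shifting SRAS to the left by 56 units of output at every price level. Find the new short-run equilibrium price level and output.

P = 74, Y = 3472

After both shocks: AD is Y = 3842 − 5P and SRAS is Y = 3324 + 2P.
Setting them equal: 518 = 7P, so P = 74.
Y = 3842 − 5·74 = 3472.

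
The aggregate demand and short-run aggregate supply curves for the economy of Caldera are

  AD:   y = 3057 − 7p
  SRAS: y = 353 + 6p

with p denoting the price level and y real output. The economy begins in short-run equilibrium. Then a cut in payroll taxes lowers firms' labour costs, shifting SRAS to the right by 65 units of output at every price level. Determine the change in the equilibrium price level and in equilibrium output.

Δp = -5, Δy = +35

This is a positive supply shock: SRAS shifts right.
New SRAS: y = 418 + 6p.
Set AD = SRAS: 3057 − 7p = 418 + 6p, so 2639 = 13p and p = 203.
y = 3057 − 7·203 = 1636.
Initially p = 208, y = 1601, so Δp = -5 and Δy = +35.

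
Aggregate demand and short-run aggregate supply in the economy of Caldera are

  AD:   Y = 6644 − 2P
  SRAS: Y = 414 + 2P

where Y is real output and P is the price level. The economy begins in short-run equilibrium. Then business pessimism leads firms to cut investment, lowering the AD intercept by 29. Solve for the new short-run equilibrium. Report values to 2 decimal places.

This is a negative demand shock: AD shifts left.
New AD: Y = 6615 − 2P.
Set AD = SRAS: 6615 − 2P = 414 + 2P, so 6201 = 4P and P = 1550.25.
Substituting into AD, Y = 3514.50.

P = 1550.25, Y = 3514.50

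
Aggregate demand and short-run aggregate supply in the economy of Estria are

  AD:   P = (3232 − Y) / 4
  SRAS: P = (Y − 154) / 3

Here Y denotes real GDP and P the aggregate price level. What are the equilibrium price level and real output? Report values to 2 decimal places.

P = 439.71, Y = 1473.14

Rearrange AD to Y = 3232 − 4P.
Rearrange SRAS to Y = 154 + 3P.
Set AD = SRAS: 3232 − 4P = 154 + 3P, so 3078 = 7P and P = 439.71.
Substituting into AD, Y = 3232 − 4P = 1473.14.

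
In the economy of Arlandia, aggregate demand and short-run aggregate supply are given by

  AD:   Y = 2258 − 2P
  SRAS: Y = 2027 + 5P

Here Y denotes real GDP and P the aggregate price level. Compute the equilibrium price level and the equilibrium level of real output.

Set AD = SRAS: 2258 − 2P = 2027 + 5P, so 231 = 7P and P = 33.
Then Y = 2258 − 2·33 = 2192.

P = 33, Y = 2192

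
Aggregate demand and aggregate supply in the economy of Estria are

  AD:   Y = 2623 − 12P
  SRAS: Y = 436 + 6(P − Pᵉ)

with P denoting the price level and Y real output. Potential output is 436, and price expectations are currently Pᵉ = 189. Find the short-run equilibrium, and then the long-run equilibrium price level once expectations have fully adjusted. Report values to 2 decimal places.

Short run: with Pᵉ = 189, SRAS is Y = 6P − 698. Setting AD = SRAS gives 3321 = 18P, so P = 184.50 and Y = 2623 − 12P = 409.00.
Output 409.00 is below potential 436, so over time expected prices fall and SRAS shifts right until Y returns to 436.
Long run: Y = 436 on the AD curve gives 436 = 2623 − 12P, so P = 182.25.

Short run: P = 184.50, Y = 409.00. Long run: P = 182.25.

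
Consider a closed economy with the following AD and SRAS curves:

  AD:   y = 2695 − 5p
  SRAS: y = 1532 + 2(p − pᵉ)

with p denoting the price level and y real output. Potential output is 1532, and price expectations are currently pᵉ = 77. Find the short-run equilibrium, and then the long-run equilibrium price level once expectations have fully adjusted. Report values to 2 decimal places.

Short run: with pᵉ = 77, SRAS is y = 1378 + 2p. Setting AD = SRAS gives 1317 = 7p, so p = 188.14 and y = 2695 − 5p = 1754.29.
Output 1754.29 is above potential 1532, so over time expected prices rise and SRAS shifts left until y returns to 1532.
Long run: y = 1532 on the AD curve gives 1532 = 2695 − 5p, so p = 232.60.

Short run: p = 188.14, y = 1754.29. Long run: p = 232.60.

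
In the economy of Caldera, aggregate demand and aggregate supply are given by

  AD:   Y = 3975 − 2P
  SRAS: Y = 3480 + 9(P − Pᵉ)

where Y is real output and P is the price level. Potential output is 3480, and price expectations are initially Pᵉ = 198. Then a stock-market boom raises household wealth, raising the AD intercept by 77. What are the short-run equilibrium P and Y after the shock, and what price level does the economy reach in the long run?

Short run: P = 214, Y = 3624. Long run: P = 286.

AD shifts right: new AD is Y = 4052 − 2P. With Pᵉ = 198, SRAS is Y = 1698 + 9P.
Short run: 4052 − 2P = 1698 + 9P gives 2354 = 11P, so P = 214 and Y = 4052 − 2·214 = 3624.
Y = 3624 is above potential 3480; expectations adjust and SRAS shifts left until Y = 3480.
Long run: on the new AD curve, 3480 = 4052 − 2P gives P = 286.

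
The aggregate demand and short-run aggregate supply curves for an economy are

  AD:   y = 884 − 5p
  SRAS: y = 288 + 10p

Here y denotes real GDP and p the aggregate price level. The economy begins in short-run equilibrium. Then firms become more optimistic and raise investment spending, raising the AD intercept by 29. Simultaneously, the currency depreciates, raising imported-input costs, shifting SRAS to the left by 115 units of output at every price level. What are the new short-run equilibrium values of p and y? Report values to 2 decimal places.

After both shocks: AD is y = 913 − 5p and SRAS is y = 173 + 10p.
Setting them equal: 740 = 15p, so p = 49.33.
Substituting into AD, y = 666.33.

p = 49.33, y = 666.33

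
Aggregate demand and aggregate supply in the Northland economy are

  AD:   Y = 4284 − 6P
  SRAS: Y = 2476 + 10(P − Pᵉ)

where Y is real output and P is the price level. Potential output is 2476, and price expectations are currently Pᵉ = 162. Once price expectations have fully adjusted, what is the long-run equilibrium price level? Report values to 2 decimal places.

Short run: with Pᵉ = 162, SRAS is Y = 856 + 10P. Setting AD = SRAS gives 3428 = 16P, so P = 214.25 and Y = 4284 − 6P = 2998.50.
Output 2998.50 is above potential 2476, so over time expected prices rise and SRAS shifts left until Y returns to 2476.
Long run: Y = 2476 on the AD curve gives 2476 = 4284 − 6P, so P = 301.33.

Long-run P = 301.33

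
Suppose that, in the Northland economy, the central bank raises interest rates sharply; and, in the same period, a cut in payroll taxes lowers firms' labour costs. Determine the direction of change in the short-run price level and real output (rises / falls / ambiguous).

The first event is a negative demand shock: AD shifts left, which by itself pushes P down and Y down.
The second is a favourable supply shock: SRAS shifts right, which by itself pushes P down and Y up.
Both shocks push P down, so P falls. The two shocks push Y in opposite directions, so the effect on Y is ambiguous.

Price level: falls; output: ambiguous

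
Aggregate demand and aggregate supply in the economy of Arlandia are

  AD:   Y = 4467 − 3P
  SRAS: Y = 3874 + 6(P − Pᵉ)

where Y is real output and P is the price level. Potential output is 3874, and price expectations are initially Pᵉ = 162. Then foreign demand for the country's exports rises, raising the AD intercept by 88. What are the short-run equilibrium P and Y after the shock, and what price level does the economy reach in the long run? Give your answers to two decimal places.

Short run: P = 183.67, Y = 4004.00. Long run: P = 227.00.

AD shifts right: new AD is Y = 4555 − 3P. With Pᵉ = 162, SRAS is Y = 2902 + 6P.
Short run: 4555 − 3P = 2902 + 6P gives 1653 = 9P, so P = 183.67 and Y = 4555 − 3P = 4004.00.
Y = 4004.00 is above potential 3874; expectations adjust and SRAS shifts left until Y = 3874.
Long run: on the new AD curve, 3874 = 4555 − 3P gives P = 227.00.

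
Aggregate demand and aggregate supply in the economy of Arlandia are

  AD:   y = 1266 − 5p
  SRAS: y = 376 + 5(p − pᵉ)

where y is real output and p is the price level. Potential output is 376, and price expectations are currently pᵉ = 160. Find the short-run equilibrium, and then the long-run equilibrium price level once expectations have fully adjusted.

Short run: p = 169, y = 421. Long run: p = 178.

Short run: with pᵉ = 160, SRAS is y = 5p − 424. Setting AD = SRAS gives 1690 = 10p, so p = 169 and y = 1266 − 5·169 = 421.
Output 421 is above potential 376, so over time expected prices rise and SRAS shifts left until y returns to 376.
Long run: y = 376 on the AD curve gives 376 = 1266 − 5p, so p = 178.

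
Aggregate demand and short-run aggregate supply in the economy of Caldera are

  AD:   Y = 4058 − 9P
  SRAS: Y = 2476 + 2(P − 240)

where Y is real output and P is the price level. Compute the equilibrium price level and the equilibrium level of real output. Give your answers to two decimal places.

Write SRAS as Y = 2476 + 2P − 480 = 1996 + 2P.
Set AD = SRAS: 4058 − 9P = 1996 + 2P, so 2062 = 11P and P = 187.45.
Substituting into AD, Y = 4058 − 9P = 2370.91.

P = 187.45, Y = 2370.91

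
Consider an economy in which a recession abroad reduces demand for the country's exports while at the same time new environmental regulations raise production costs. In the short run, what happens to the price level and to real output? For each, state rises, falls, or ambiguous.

The first event is a negative demand shock: AD shifts left, which by itself pushes P down and Y down.
The second is an adverse supply shock: SRAS shifts left, which by itself pushes P up and Y down.
The two shocks push P in opposite directions, so the effect on P is ambiguous. Both shocks push Y down, so Y falls.

Price level: ambiguous; output: falls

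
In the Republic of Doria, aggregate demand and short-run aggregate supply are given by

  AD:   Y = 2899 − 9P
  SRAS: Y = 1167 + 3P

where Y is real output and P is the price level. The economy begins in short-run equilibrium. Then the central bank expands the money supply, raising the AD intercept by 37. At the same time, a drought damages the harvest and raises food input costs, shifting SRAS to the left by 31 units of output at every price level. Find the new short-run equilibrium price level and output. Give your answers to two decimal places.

After both shocks: AD is Y = 2936 − 9P and SRAS is Y = 1136 + 3P.
Setting them equal: 1800 = 12P, so P = 150.00.
Substituting into AD, Y = 1586.00.

P = 150.00, Y = 1586.00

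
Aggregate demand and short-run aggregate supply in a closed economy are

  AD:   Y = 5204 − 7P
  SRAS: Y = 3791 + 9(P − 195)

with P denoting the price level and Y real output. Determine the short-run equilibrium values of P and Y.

Write SRAS as Y = 3791 + 9P − 1755 = 2036 + 9P.
Set AD = SRAS: 5204 − 7P = 2036 + 9P, so 3168 = 16P and P = 198.
Then Y = 5204 − 7·198 = 3818.

P = 198, Y = 3818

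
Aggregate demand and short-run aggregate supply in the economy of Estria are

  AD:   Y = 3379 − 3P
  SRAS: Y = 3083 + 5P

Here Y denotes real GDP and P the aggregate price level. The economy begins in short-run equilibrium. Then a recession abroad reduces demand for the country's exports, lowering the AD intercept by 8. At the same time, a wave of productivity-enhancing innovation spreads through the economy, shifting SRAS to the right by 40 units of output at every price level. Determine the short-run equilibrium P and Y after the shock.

After both shocks: AD is Y = 3371 − 3P and SRAS is Y = 3123 + 5P.
Setting them equal: 248 = 8P, so P = 31.
Y = 3371 − 3·31 = 3278.

P = 31, Y = 3278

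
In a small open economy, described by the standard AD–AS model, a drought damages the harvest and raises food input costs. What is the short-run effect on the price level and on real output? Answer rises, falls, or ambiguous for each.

Price level: rises; output: falls

This is an adverse supply shock: SRAS shifts left.
Moving along the downward-sloping AD curve, P rises and Y falls.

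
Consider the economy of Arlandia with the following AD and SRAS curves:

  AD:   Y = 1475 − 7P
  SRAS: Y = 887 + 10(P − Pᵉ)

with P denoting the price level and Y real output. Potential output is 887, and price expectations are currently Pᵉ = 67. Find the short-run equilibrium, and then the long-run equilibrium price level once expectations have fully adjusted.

Short run: P = 74, Y = 957. Long run: P = 84.

Short run: with Pᵉ = 67, SRAS is Y = 217 + 10P. Setting AD = SRAS gives 1258 = 17P, so P = 74 and Y = 1475 − 7·74 = 957.
Output 957 is above potential 887, so over time expected prices rise and SRAS shifts left until Y returns to 887.
Long run: Y = 887 on the AD curve gives 887 = 1475 − 7P, so P = 84.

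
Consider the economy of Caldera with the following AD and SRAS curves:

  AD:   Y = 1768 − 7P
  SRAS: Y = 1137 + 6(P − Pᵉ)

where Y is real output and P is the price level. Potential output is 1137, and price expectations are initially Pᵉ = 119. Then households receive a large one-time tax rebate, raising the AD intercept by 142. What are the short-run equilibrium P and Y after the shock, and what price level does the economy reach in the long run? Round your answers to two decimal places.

AD shifts right: new AD is Y = 1910 − 7P. With Pᵉ = 119, SRAS is Y = 423 + 6P.
Short run: 1910 − 7P = 423 + 6P gives 1487 = 13P, so P = 114.38 and Y = 1910 − 7P = 1109.31.
Y = 1109.31 is below potential 1137; expectations adjust and SRAS shifts right until Y = 1137.
Long run: on the new AD curve, 1137 = 1910 − 7P gives P = 110.43.

Short run: P = 114.38, Y = 1109.31. Long run: P = 110.43.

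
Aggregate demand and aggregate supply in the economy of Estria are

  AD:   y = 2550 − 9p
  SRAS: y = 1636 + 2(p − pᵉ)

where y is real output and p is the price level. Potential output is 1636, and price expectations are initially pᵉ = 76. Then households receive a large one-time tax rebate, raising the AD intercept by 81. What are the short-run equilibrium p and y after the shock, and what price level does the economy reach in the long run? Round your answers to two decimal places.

AD shifts right: new AD is y = 2631 − 9p. With pᵉ = 76, SRAS is y = 1484 + 2p.
Short run: 2631 − 9p = 1484 + 2p gives 1147 = 11p, so p = 104.27 and y = 2631 − 9p = 1692.55.
y = 1692.55 is above potential 1636; expectations adjust and SRAS shifts left until y = 1636.
Long run: on the new AD curve, 1636 = 2631 − 9p gives p = 110.56.

Short run: p = 104.27, y = 1692.55. Long run: p = 110.56.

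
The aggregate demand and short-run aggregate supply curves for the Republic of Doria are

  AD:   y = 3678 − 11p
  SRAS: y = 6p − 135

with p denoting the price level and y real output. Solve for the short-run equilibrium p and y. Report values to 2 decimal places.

Set AD = SRAS: 3678 − 11p = 6p − 135, so 3813 = 17p and p = 224.29.
Substituting into AD, y = 3678 − 11p = 1210.76.

p = 224.29, y = 1210.76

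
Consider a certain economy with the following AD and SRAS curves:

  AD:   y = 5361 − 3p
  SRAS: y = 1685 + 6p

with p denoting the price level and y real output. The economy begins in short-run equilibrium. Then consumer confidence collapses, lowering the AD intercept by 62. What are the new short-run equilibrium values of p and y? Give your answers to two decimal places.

This is a negative demand shock: AD shifts left.
New AD: y = 5299 − 3p.
Set AD = SRAS: 5299 − 3p = 1685 + 6p, so 3614 = 9p and p = 401.56.
Substituting into AD, y = 4094.33.

p = 401.56, y = 4094.33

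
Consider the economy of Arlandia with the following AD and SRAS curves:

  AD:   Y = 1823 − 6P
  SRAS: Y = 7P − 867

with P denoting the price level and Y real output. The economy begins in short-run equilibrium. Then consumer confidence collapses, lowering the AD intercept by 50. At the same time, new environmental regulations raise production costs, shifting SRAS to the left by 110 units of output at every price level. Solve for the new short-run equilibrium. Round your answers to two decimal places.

P = 211.54, Y = 503.77

After both shocks: AD is Y = 1773 − 6P and SRAS is Y = 7P − 977.
Setting them equal: 2750 = 13P, so P = 211.54.
Substituting into AD, Y = 503.77.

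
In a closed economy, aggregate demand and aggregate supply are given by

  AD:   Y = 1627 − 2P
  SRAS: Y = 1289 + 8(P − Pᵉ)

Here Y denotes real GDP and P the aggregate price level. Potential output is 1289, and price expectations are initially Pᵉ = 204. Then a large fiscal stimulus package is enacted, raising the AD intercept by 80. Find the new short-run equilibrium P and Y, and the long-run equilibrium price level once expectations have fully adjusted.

AD shifts right: new AD is Y = 1707 − 2P. With Pᵉ = 204, SRAS is Y = 8P − 343.
Short run: 1707 − 2P = 8P − 343 gives 2050 = 10P, so P = 205 and Y = 1707 − 2·205 = 1297.
Y = 1297 is above potential 1289; expectations adjust and SRAS shifts left until Y = 1289.
Long run: on the new AD curve, 1289 = 1707 − 2P gives P = 209.

Short run: P = 205, Y = 1297. Long run: P = 209.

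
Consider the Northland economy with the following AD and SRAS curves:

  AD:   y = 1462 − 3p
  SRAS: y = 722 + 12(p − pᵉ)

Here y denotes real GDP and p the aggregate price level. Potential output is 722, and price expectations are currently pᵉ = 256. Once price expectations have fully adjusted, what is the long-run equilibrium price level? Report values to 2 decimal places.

Long-run p = 246.67

Short run: with pᵉ = 256, SRAS is y = 12p − 2350. Setting AD = SRAS gives 3812 = 15p, so p = 254.13 and y = 1462 − 3p = 699.60.
Output 699.60 is below potential 722, so over time expected prices fall and SRAS shifts right until y returns to 722.
Long run: y = 722 on the AD curve gives 722 = 1462 − 3p, so p = 246.67.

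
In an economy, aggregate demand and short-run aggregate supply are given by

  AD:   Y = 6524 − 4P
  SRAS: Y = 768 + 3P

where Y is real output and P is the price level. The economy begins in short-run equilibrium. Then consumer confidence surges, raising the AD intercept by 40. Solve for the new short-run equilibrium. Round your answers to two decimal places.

P = 828.00, Y = 3252.00

This is a positive demand shock: AD shifts right.
New AD: Y = 6564 − 4P.
Set AD = SRAS: 6564 − 4P = 768 + 3P, so 5796 = 7P and P = 828.00.
Substituting into AD, Y = 3252.00.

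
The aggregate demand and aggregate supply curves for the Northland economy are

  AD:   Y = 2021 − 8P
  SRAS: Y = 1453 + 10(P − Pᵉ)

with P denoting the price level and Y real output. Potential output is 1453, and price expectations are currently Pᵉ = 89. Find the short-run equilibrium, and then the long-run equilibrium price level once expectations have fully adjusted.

Short run: P = 81, Y = 1373. Long run: P = 71.

Short run: with Pᵉ = 89, SRAS is Y = 563 + 10P. Setting AD = SRAS gives 1458 = 18P, so P = 81 and Y = 2021 − 8·81 = 1373.
Output 1373 is below potential 1453, so over time expected prices fall and SRAS shifts right until Y returns to 1453.
Long run: Y = 1453 on the AD curve gives 1453 = 2021 − 8P, so P = 71.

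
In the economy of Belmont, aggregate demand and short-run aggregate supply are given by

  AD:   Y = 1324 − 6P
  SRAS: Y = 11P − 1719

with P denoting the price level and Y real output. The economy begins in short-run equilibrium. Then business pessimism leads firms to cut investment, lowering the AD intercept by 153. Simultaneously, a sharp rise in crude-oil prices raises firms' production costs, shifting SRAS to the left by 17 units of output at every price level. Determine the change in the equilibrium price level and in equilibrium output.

ΔP = -8, ΔY = -105

After both shocks: AD is Y = 1171 − 6P and SRAS is Y = 11P − 1736.
Setting them equal: 2907 = 17P, so P = 171.
Y = 1171 − 6·171 = 145.
Initially P = 179, Y = 250, so ΔP = -8 and ΔY = -105.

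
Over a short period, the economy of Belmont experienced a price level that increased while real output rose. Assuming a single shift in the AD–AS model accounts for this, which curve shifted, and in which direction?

P rose and Y rose. An AD shift moves P and Y in the same direction; an SRAS shift moves them in opposite directions.
Here P and Y moved in the same direction, so the AD curve shifted.
Since Y rose, AD shifted right.

AD shifted right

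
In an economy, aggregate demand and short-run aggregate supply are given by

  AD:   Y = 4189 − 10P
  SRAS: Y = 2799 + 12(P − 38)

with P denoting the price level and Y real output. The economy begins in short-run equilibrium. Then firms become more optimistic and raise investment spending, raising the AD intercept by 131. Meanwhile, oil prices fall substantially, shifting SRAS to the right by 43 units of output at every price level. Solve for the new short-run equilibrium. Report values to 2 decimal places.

After both shocks: AD is Y = 4320 − 10P and SRAS is Y = 2386 + 12P.
Setting them equal: 1934 = 22P, so P = 87.91.
Substituting into AD, Y = 3440.91.

P = 87.91, Y = 3440.91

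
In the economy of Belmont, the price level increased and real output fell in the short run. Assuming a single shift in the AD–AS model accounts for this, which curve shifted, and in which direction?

P rose and Y fell. An AD shift moves P and Y in the same direction; an SRAS shift moves them in opposite directions.
Here P and Y moved in opposite directions, so the SRAS curve shifted.
Since Y fell, SRAS shifted left.

SRAS shifted left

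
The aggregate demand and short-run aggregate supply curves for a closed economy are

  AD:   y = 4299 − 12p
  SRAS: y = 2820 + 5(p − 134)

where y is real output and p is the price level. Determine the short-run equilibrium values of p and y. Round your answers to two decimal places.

p = 126.41, y = 2782.06

Write SRAS as y = 2820 + 5p − 670 = 2150 + 5p.
Set AD = SRAS: 4299 − 12p = 2150 + 5p, so 2149 = 17p and p = 126.41.
Substituting into AD, y = 4299 − 12p = 2782.06.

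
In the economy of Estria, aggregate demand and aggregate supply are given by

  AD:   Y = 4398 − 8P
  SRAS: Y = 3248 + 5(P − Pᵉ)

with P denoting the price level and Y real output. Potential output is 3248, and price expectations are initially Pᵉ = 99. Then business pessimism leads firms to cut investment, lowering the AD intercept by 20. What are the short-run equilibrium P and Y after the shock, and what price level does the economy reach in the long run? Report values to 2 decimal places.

Short run: P = 125.00, Y = 3378.00. Long run: P = 141.25.

AD shifts left: new AD is Y = 4378 − 8P. With Pᵉ = 99, SRAS is Y = 2753 + 5P.
Short run: 4378 − 8P = 2753 + 5P gives 1625 = 13P, so P = 125.00 and Y = 4378 − 8P = 3378.00.
Y = 3378.00 is above potential 3248; expectations adjust and SRAS shifts left until Y = 3248.
Long run: on the new AD curve, 3248 = 4378 − 8P gives P = 141.25.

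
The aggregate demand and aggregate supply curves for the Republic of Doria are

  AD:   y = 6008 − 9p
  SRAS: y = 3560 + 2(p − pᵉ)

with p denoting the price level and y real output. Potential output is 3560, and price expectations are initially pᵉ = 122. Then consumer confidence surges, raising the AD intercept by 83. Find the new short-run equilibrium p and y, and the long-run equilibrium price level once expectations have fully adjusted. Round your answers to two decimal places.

AD shifts right: new AD is y = 6091 − 9p. With pᵉ = 122, SRAS is y = 3316 + 2p.
Short run: 6091 − 9p = 3316 + 2p gives 2775 = 11p, so p = 252.27 and y = 6091 − 9p = 3820.55.
y = 3820.55 is above potential 3560; expectations adjust and SRAS shifts left until y = 3560.
Long run: on the new AD curve, 3560 = 6091 − 9p gives p = 281.22.

Short run: p = 252.27, y = 3820.55. Long run: p = 281.22.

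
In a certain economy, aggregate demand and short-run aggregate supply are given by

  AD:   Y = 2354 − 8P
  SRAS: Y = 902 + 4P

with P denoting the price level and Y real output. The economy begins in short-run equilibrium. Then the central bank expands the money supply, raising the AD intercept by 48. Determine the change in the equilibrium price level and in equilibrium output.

This is a positive demand shock: AD shifts right.
New AD: Y = 2402 − 8P.
Set AD = SRAS: 2402 − 8P = 902 + 4P, so 1500 = 12P and P = 125.
Y = 2402 − 8·125 = 1402.
Initially P = 121, Y = 1386, so ΔP = +4 and ΔY = +16.

ΔP = +4, ΔY = +16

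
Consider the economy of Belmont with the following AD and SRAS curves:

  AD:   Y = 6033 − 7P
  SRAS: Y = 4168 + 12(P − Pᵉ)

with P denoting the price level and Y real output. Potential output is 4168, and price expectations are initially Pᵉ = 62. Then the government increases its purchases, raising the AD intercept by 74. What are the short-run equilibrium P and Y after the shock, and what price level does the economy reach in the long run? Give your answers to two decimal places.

AD shifts right: new AD is Y = 6107 − 7P. With Pᵉ = 62, SRAS is Y = 3424 + 12P.
Short run: 6107 − 7P = 3424 + 12P gives 2683 = 19P, so P = 141.21 and Y = 6107 − 7P = 5118.53.
Y = 5118.53 is above potential 4168; expectations adjust and SRAS shifts left until Y = 4168.
Long run: on the new AD curve, 4168 = 6107 − 7P gives P = 277.00.

Short run: P = 141.21, Y = 5118.53. Long run: P = 277.00.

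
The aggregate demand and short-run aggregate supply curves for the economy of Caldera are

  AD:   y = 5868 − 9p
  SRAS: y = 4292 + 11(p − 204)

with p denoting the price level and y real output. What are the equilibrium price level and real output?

Write SRAS as y = 4292 + 11p − 2244 = 2048 + 11p.
Set AD = SRAS: 5868 − 9p = 2048 + 11p, so 3820 = 20p and p = 191.
Then y = 5868 − 9·191 = 4149.

p = 191, y = 4149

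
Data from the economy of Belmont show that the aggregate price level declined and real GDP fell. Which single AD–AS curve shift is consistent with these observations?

AD shifted left

P fell and Y fell. An AD shift moves P and Y in the same direction; an SRAS shift moves them in opposite directions.
Here P and Y moved in the same direction, so the AD curve shifted.
Since Y fell, AD shifted left.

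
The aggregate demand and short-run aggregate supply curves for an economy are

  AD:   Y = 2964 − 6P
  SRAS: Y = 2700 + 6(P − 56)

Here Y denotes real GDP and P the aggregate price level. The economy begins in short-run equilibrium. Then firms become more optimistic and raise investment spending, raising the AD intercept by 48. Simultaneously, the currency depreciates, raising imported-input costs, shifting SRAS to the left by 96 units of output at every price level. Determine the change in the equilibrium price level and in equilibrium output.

ΔP = +12, ΔY = -24

After both shocks: AD is Y = 3012 − 6P and SRAS is Y = 2268 + 6P.
Setting them equal: 744 = 12P, so P = 62.
Y = 3012 − 6·62 = 2640.
Initially P = 50, Y = 2664, so ΔP = +12 and ΔY = -24.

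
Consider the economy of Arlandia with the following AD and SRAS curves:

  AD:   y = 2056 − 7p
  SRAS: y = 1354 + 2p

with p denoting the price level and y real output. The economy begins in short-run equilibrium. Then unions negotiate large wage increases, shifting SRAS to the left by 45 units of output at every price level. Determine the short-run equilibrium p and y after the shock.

This is a negative supply shock: SRAS shifts left.
New SRAS: y = 1309 + 2p.
Set AD = SRAS: 2056 − 7p = 1309 + 2p, so 747 = 9p and p = 83.
y = 2056 − 7·83 = 1475.

p = 83, y = 1475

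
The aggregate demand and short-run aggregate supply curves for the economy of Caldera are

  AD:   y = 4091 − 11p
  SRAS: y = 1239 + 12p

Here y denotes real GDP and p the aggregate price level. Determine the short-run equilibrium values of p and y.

Set AD = SRAS: 4091 − 11p = 1239 + 12p, so 2852 = 23p and p = 124.
Then y = 4091 − 11·124 = 2727.

p = 124, y = 2727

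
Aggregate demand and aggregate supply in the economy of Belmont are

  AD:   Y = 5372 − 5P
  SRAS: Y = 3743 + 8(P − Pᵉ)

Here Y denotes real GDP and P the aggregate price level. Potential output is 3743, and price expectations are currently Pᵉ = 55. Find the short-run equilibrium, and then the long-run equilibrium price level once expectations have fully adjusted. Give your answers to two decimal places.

Short run: P = 159.15, Y = 4576.23. Long run: P = 325.80.

Short run: with Pᵉ = 55, SRAS is Y = 3303 + 8P. Setting AD = SRAS gives 2069 = 13P, so P = 159.15 and Y = 5372 − 5P = 4576.23.
Output 4576.23 is above potential 3743, so over time expected prices rise and SRAS shifts left until Y returns to 3743.
Long run: Y = 3743 on the AD curve gives 3743 = 5372 − 5P, so P = 325.80.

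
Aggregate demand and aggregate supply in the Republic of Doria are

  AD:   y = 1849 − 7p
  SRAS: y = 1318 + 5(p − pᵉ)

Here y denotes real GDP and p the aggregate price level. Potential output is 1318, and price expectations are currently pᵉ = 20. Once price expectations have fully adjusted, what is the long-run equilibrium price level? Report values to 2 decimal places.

Long-run p = 75.86

Short run: with pᵉ = 20, SRAS is y = 1218 + 5p. Setting AD = SRAS gives 631 = 12p, so p = 52.58 and y = 1849 − 7p = 1480.92.
Output 1480.92 is above potential 1318, so over time expected prices rise and SRAS shifts left until y returns to 1318.
Long run: y = 1318 on the AD curve gives 1318 = 1849 − 7p, so p = 75.86.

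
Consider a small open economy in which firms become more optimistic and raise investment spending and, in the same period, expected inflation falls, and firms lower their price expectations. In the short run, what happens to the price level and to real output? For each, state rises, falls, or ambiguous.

The first event is a positive demand shock: AD shifts right, which by itself pushes P up and Y up.
The second is a favourable supply shock: SRAS shifts right, which by itself pushes P down and Y up.
The two shocks push P in opposite directions, so the effect on P is ambiguous. Both shocks push Y up, so Y rises.

Price level: ambiguous; output: rises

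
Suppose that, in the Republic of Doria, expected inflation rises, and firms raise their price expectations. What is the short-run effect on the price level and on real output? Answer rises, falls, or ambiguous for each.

This is an adverse supply shock: SRAS shifts left.
Moving along the downward-sloping AD curve, P rises and Y falls.

Price level: rises; output: falls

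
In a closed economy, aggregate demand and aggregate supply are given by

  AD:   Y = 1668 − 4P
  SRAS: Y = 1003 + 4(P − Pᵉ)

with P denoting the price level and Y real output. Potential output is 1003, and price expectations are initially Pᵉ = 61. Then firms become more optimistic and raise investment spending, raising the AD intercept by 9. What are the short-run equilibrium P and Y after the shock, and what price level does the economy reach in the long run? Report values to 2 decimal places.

Short run: P = 114.75, Y = 1218.00. Long run: P = 168.50.

AD shifts right: new AD is Y = 1677 − 4P. With Pᵉ = 61, SRAS is Y = 759 + 4P.
Short run: 1677 − 4P = 759 + 4P gives 918 = 8P, so P = 114.75 and Y = 1677 − 4P = 1218.00.
Y = 1218.00 is above potential 1003; expectations adjust and SRAS shifts left until Y = 1003.
Long run: on the new AD curve, 1003 = 1677 − 4P gives P = 168.50.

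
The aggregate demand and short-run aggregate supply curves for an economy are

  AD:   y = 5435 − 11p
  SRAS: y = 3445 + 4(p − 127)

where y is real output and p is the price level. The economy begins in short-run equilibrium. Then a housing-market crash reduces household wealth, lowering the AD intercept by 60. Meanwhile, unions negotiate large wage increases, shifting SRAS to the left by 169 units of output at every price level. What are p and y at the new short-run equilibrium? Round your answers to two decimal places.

After both shocks: AD is y = 5375 − 11p and SRAS is y = 2768 + 4p.
Setting them equal: 2607 = 15p, so p = 173.80.
Substituting into AD, y = 3463.20.

p = 173.80, y = 3463.20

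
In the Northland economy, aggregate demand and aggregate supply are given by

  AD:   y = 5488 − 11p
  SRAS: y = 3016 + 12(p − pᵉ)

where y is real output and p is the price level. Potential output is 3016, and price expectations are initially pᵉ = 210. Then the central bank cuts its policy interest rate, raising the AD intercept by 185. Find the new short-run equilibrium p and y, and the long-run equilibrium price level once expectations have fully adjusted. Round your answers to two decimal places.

Short run: p = 225.09, y = 3197.04. Long run: p = 241.55.

AD shifts right: new AD is y = 5673 − 11p. With pᵉ = 210, SRAS is y = 496 + 12p.
Short run: 5673 − 11p = 496 + 12p gives 5177 = 23p, so p = 225.09 and y = 5673 − 11p = 3197.04.
y = 3197.04 is above potential 3016; expectations adjust and SRAS shifts left until y = 3016.
Long run: on the new AD curve, 3016 = 5673 − 11p gives p = 241.55.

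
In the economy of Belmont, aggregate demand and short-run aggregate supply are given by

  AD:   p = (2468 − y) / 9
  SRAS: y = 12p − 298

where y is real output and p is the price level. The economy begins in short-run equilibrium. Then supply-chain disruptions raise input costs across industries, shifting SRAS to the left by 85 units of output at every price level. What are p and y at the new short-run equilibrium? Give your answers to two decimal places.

p = 135.76, y = 1246.14

This is a negative supply shock: SRAS shifts left.
New SRAS: y = 12p − 383.
Set AD = SRAS: 2468 − 9p = 12p − 383, so 2851 = 21p and p = 135.76.
Substituting into AD, y = 1246.14.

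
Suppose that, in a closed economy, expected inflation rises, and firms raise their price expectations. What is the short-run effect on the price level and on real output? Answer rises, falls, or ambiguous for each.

This is an adverse supply shock: SRAS shifts left.
Moving along the downward-sloping AD curve, P rises and Y falls.

Price level: rises; output: falls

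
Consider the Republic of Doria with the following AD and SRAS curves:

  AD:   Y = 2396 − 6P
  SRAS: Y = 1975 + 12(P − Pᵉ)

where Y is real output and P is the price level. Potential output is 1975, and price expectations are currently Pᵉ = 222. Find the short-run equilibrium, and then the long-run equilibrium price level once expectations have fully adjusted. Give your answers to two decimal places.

Short run: P = 171.39, Y = 1367.67. Long run: P = 70.17.

Short run: with Pᵉ = 222, SRAS is Y = 12P − 689. Setting AD = SRAS gives 3085 = 18P, so P = 171.39 and Y = 2396 − 6P = 1367.67.
Output 1367.67 is below potential 1975, so over time expected prices fall and SRAS shifts right until Y returns to 1975.
Long run: Y = 1975 on the AD curve gives 1975 = 2396 − 6P, so P = 70.17.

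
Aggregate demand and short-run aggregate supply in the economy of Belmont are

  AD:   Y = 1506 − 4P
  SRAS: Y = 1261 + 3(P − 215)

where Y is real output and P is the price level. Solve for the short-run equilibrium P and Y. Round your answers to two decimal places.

Write SRAS as Y = 1261 + 3P − 645 = 616 + 3P.
Set AD = SRAS: 1506 − 4P = 616 + 3P, so 890 = 7P and P = 127.14.
Substituting into AD, Y = 1506 − 4P = 997.43.

P = 127.14, Y = 997.43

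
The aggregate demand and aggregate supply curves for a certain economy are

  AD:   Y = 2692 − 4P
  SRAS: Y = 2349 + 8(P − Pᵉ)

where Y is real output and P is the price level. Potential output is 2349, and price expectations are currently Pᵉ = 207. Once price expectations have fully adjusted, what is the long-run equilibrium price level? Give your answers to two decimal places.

Long-run P = 85.75

Short run: with Pᵉ = 207, SRAS is Y = 693 + 8P. Setting AD = SRAS gives 1999 = 12P, so P = 166.58 and Y = 2692 − 4P = 2025.67.
Output 2025.67 is below potential 2349, so over time expected prices fall and SRAS shifts right until Y returns to 2349.
Long run: Y = 2349 on the AD curve gives 2349 = 2692 − 4P, so P = 85.75.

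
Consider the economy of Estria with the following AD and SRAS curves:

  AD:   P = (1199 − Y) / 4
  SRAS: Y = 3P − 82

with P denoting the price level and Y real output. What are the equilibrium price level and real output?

Rearrange AD to Y = 1199 − 4P.
Set AD = SRAS: 1199 − 4P = 3P − 82, so 1281 = 7P and P = 183.
Then Y = 1199 − 4·183 = 467.

P = 183, Y = 467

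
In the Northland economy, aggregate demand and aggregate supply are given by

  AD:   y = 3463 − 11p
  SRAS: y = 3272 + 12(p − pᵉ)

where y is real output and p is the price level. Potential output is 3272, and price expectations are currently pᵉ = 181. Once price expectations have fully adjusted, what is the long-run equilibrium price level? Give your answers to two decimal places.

Long-run p = 17.36

Short run: with pᵉ = 181, SRAS is y = 1100 + 12p. Setting AD = SRAS gives 2363 = 23p, so p = 102.74 and y = 3463 − 11p = 2332.87.
Output 2332.87 is below potential 3272, so over time expected prices fall and SRAS shifts right until y returns to 3272.
Long run: y = 3272 on the AD curve gives 3272 = 3463 − 11p, so p = 17.36.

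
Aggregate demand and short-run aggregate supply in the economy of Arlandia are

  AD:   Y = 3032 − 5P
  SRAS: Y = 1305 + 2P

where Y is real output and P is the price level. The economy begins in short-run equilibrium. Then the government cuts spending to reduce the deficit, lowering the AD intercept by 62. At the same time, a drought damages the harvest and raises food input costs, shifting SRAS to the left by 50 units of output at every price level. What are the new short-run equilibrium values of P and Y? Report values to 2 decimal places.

After both shocks: AD is Y = 2970 − 5P and SRAS is Y = 1255 + 2P.
Setting them equal: 1715 = 7P, so P = 245.00.
Substituting into AD, Y = 1745.00.

P = 245.00, Y = 1745.00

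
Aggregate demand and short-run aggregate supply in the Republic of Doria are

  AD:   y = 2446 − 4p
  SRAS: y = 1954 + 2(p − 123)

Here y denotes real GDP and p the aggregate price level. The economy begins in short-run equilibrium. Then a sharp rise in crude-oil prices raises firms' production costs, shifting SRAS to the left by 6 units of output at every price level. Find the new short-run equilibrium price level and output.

p = 124, y = 1950

This is a negative supply shock: SRAS shifts left.
New SRAS: y = 1702 + 2p.
Set AD = SRAS: 2446 − 4p = 1702 + 2p, so 744 = 6p and p = 124.
y = 2446 − 4·124 = 1950.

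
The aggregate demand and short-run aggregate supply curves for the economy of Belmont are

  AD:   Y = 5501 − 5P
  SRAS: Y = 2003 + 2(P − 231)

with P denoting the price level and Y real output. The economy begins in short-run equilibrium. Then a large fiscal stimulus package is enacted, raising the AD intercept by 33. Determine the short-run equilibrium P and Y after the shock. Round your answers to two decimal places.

This is a positive demand shock: AD shifts right.
New AD: Y = 5534 − 5P.
SRAS can be written Y = 1541 + 2P.
Set AD = SRAS: 5534 − 5P = 1541 + 2P, so 3993 = 7P and P = 570.43.
Substituting into AD, Y = 2681.86.

P = 570.43, Y = 2681.86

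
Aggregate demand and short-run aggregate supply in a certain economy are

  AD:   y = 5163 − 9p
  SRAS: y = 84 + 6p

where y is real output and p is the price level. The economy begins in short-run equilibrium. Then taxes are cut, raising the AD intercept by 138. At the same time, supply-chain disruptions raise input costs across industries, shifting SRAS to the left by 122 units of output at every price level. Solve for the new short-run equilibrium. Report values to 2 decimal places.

p = 355.93, y = 2097.60

After both shocks: AD is y = 5301 − 9p and SRAS is y = 6p − 38.
Setting them equal: 5339 = 15p, so p = 355.93.
Substituting into AD, y = 2097.60.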